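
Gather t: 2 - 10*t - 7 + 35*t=25*t - 5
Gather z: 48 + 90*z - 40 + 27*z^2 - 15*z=27*z^2 + 75*z + 8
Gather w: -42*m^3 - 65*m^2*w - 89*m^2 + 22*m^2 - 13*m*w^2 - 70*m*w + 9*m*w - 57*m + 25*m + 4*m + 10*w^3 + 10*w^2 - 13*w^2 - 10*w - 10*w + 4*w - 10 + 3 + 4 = -42*m^3 - 67*m^2 - 28*m + 10*w^3 + w^2*(-13*m - 3) + w*(-65*m^2 - 61*m - 16) - 3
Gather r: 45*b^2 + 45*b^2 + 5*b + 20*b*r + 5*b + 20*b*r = 90*b^2 + 40*b*r + 10*b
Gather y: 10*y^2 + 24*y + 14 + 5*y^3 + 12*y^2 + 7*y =5*y^3 + 22*y^2 + 31*y + 14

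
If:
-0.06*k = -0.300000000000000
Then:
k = 5.00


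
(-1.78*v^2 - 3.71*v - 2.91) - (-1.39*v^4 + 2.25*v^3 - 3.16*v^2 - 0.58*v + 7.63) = 1.39*v^4 - 2.25*v^3 + 1.38*v^2 - 3.13*v - 10.54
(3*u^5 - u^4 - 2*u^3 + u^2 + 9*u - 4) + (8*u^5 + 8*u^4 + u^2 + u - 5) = 11*u^5 + 7*u^4 - 2*u^3 + 2*u^2 + 10*u - 9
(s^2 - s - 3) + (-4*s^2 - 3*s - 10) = -3*s^2 - 4*s - 13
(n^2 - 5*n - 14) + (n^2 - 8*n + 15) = 2*n^2 - 13*n + 1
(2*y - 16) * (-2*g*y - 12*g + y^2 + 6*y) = -4*g*y^2 + 8*g*y + 192*g + 2*y^3 - 4*y^2 - 96*y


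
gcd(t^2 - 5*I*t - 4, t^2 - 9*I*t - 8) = t - I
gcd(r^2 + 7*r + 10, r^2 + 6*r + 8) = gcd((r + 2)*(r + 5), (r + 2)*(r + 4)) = r + 2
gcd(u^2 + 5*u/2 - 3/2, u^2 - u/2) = u - 1/2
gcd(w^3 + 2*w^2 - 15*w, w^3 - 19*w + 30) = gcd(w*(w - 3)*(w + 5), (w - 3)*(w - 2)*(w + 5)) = w^2 + 2*w - 15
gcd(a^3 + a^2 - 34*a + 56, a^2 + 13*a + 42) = a + 7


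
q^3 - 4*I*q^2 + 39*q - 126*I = (q - 7*I)*(q - 3*I)*(q + 6*I)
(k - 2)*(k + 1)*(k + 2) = k^3 + k^2 - 4*k - 4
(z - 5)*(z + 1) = z^2 - 4*z - 5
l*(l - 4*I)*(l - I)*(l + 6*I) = l^4 + I*l^3 + 26*l^2 - 24*I*l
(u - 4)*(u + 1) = u^2 - 3*u - 4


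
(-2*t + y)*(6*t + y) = -12*t^2 + 4*t*y + y^2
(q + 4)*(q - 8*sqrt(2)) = q^2 - 8*sqrt(2)*q + 4*q - 32*sqrt(2)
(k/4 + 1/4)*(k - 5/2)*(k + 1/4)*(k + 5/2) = k^4/4 + 5*k^3/16 - 3*k^2/2 - 125*k/64 - 25/64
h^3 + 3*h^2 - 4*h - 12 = (h - 2)*(h + 2)*(h + 3)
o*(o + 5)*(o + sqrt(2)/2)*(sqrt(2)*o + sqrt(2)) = sqrt(2)*o^4 + o^3 + 6*sqrt(2)*o^3 + 6*o^2 + 5*sqrt(2)*o^2 + 5*o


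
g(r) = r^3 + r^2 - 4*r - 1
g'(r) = 3*r^2 + 2*r - 4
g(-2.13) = 2.39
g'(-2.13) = 5.35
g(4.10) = 68.33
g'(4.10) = 54.63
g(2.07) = 3.87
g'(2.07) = 12.99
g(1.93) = 2.19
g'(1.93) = 11.03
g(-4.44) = -51.05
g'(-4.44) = 46.26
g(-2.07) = 2.70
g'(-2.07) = 4.71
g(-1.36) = 3.77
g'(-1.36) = -1.17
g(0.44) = -2.48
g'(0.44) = -2.54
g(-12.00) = -1537.00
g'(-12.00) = 404.00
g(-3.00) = -7.00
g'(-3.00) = 17.00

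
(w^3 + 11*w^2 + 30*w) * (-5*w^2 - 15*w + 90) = -5*w^5 - 70*w^4 - 225*w^3 + 540*w^2 + 2700*w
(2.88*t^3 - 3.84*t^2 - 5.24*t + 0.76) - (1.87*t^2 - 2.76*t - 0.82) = 2.88*t^3 - 5.71*t^2 - 2.48*t + 1.58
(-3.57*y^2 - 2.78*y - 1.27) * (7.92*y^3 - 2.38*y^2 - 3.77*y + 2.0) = -28.2744*y^5 - 13.521*y^4 + 10.0169*y^3 + 6.3632*y^2 - 0.772099999999999*y - 2.54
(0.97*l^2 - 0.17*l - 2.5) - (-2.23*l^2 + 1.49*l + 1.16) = 3.2*l^2 - 1.66*l - 3.66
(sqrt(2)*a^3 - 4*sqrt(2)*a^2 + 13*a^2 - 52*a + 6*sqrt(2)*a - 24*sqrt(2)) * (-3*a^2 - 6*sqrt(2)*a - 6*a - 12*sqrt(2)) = -3*sqrt(2)*a^5 - 51*a^4 + 6*sqrt(2)*a^4 - 72*sqrt(2)*a^3 + 102*a^3 + 192*sqrt(2)*a^2 + 336*a^2 + 144*a + 768*sqrt(2)*a + 576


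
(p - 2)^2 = p^2 - 4*p + 4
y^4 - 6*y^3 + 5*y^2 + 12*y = y*(y - 4)*(y - 3)*(y + 1)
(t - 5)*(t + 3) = t^2 - 2*t - 15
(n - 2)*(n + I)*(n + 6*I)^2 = n^4 - 2*n^3 + 13*I*n^3 - 48*n^2 - 26*I*n^2 + 96*n - 36*I*n + 72*I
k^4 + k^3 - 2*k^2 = k^2*(k - 1)*(k + 2)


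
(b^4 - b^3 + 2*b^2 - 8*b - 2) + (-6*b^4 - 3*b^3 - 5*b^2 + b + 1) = -5*b^4 - 4*b^3 - 3*b^2 - 7*b - 1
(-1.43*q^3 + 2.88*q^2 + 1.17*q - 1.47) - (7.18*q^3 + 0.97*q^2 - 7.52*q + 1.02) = -8.61*q^3 + 1.91*q^2 + 8.69*q - 2.49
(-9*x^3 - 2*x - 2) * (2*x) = -18*x^4 - 4*x^2 - 4*x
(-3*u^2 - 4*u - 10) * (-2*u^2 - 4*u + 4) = 6*u^4 + 20*u^3 + 24*u^2 + 24*u - 40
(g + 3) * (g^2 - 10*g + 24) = g^3 - 7*g^2 - 6*g + 72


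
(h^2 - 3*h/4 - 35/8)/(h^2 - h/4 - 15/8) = (-8*h^2 + 6*h + 35)/(-8*h^2 + 2*h + 15)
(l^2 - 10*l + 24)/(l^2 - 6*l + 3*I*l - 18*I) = (l - 4)/(l + 3*I)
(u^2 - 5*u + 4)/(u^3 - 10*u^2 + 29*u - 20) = 1/(u - 5)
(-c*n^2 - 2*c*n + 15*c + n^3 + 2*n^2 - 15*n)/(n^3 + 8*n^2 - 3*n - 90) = (-c + n)/(n + 6)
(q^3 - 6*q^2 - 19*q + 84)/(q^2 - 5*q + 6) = (q^2 - 3*q - 28)/(q - 2)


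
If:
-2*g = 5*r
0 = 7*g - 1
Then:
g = 1/7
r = -2/35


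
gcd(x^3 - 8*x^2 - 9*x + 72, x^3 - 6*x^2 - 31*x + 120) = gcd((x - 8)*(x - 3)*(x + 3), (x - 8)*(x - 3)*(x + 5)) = x^2 - 11*x + 24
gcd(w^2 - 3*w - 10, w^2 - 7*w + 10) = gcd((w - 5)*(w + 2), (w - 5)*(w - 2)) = w - 5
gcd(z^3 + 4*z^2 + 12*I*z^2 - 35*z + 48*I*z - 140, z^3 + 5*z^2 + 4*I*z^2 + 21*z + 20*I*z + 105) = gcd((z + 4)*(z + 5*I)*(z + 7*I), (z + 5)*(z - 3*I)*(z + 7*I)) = z + 7*I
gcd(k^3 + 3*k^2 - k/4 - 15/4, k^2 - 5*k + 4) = k - 1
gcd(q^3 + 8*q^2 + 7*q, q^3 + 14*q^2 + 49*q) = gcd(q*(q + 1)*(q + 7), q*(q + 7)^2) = q^2 + 7*q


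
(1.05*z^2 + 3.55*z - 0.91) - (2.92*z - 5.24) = 1.05*z^2 + 0.63*z + 4.33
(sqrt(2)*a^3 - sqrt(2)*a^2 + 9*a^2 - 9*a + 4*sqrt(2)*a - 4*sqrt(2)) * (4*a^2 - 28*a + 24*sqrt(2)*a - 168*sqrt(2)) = 4*sqrt(2)*a^5 - 32*sqrt(2)*a^4 + 84*a^4 - 672*a^3 + 260*sqrt(2)*a^3 - 1856*sqrt(2)*a^2 + 780*a^2 - 1536*a + 1624*sqrt(2)*a + 1344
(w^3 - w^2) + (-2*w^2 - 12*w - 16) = w^3 - 3*w^2 - 12*w - 16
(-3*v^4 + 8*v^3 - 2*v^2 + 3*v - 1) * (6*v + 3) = -18*v^5 + 39*v^4 + 12*v^3 + 12*v^2 + 3*v - 3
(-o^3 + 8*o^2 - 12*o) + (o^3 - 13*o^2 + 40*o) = -5*o^2 + 28*o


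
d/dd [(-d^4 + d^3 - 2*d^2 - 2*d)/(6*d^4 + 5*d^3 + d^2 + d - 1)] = (-11*d^6 + 22*d^5 + 44*d^4 + 26*d^3 - 3*d^2 + 4*d + 2)/(36*d^8 + 60*d^7 + 37*d^6 + 22*d^5 - d^4 - 8*d^3 - d^2 - 2*d + 1)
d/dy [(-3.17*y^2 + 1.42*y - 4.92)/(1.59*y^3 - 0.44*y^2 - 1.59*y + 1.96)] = (5.0403*y^4 - 4.5156*y^3 + 29.1335*y^2 - 16.756*y - 5.0396)/(2.5281*y^6 - 1.3992*y^5 - 4.8626*y^4 + 7.632*y^3 + 0.8033*y^2 - 6.2328*y + 3.8416)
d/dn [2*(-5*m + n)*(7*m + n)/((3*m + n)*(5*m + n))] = 4*m*(155*m^2 + 50*m*n + 3*n^2)/(225*m^4 + 240*m^3*n + 94*m^2*n^2 + 16*m*n^3 + n^4)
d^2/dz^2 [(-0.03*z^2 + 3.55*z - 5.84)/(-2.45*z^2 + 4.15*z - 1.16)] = (2.22044604925031e-16*z^4 - 42.0077*z^3 + 209.81604*z^2 - 295.7346*z + 133.865576)/(14.706125*z^6 - 74.731125*z^5 + 147.474075*z^4 - 142.239175*z^3 + 69.82446*z^2 - 16.75272*z + 1.560896)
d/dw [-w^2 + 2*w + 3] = 2 - 2*w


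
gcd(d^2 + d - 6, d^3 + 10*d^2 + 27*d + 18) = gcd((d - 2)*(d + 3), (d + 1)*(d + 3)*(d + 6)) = d + 3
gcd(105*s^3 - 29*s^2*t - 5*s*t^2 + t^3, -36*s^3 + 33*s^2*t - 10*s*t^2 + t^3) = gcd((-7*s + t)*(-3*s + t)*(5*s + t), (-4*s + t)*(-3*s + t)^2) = 3*s - t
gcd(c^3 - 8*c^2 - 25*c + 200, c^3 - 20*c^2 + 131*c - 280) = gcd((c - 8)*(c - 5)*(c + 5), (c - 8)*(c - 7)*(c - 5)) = c^2 - 13*c + 40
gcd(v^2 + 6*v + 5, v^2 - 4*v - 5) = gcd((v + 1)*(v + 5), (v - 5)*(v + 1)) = v + 1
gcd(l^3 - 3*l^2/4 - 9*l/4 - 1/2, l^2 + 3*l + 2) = l + 1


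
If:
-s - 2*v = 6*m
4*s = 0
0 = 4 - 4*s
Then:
No Solution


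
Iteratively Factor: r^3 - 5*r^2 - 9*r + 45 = (r - 5)*(r^2 - 9) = (r - 5)*(r + 3)*(r - 3)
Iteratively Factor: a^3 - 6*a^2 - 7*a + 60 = (a - 4)*(a^2 - 2*a - 15) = (a - 5)*(a - 4)*(a + 3)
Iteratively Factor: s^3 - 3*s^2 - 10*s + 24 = (s - 2)*(s^2 - s - 12) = (s - 4)*(s - 2)*(s + 3)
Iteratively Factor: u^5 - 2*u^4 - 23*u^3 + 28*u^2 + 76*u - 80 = (u - 5)*(u^4 + 3*u^3 - 8*u^2 - 12*u + 16) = (u - 5)*(u + 4)*(u^3 - u^2 - 4*u + 4) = (u - 5)*(u - 1)*(u + 4)*(u^2 - 4) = (u - 5)*(u - 2)*(u - 1)*(u + 4)*(u + 2)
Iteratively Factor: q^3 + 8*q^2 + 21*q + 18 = (q + 3)*(q^2 + 5*q + 6) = (q + 2)*(q + 3)*(q + 3)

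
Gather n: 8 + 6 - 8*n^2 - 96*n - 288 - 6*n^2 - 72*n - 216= -14*n^2 - 168*n - 490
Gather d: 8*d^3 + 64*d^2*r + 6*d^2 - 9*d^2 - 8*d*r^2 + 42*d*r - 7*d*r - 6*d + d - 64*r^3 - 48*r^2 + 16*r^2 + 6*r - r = 8*d^3 + d^2*(64*r - 3) + d*(-8*r^2 + 35*r - 5) - 64*r^3 - 32*r^2 + 5*r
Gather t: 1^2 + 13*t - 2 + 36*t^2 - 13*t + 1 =36*t^2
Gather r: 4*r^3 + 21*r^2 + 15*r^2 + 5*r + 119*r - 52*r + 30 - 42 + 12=4*r^3 + 36*r^2 + 72*r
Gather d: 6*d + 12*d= 18*d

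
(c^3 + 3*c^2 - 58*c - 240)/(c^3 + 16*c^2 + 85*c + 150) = (c - 8)/(c + 5)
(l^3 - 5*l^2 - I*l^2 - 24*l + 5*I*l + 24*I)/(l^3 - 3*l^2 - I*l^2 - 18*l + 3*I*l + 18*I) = (l - 8)/(l - 6)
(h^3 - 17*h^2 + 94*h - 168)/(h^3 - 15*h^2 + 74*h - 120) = (h - 7)/(h - 5)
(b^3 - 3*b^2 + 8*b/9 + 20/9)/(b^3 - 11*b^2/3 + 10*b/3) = (b + 2/3)/b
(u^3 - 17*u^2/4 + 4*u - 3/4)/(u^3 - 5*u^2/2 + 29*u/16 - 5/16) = 4*(u - 3)/(4*u - 5)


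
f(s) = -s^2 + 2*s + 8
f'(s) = 2 - 2*s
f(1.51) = 8.74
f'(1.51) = -1.02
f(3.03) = 4.88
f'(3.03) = -4.06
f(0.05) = 8.10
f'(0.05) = 1.90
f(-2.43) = -2.76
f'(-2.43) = 6.86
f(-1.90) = 0.59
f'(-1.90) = 5.80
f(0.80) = 8.96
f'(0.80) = 0.40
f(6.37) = -19.84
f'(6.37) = -10.74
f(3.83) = 0.99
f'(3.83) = -5.66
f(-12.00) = -160.00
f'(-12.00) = 26.00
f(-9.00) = -91.00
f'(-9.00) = 20.00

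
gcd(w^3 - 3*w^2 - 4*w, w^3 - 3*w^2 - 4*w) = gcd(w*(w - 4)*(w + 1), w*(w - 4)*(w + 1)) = w^3 - 3*w^2 - 4*w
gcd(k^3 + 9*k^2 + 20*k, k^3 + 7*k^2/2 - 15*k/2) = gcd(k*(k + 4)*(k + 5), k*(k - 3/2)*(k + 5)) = k^2 + 5*k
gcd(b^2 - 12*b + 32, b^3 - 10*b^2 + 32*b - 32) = b - 4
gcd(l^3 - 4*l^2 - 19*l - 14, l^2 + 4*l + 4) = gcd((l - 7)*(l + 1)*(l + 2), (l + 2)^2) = l + 2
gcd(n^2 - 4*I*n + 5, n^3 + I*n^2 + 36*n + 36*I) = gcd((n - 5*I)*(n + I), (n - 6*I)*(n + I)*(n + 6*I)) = n + I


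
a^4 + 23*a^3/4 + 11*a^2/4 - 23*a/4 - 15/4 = (a - 1)*(a + 3/4)*(a + 1)*(a + 5)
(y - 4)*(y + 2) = y^2 - 2*y - 8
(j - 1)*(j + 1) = j^2 - 1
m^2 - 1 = (m - 1)*(m + 1)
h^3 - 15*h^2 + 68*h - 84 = (h - 7)*(h - 6)*(h - 2)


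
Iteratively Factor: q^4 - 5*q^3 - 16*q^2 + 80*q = (q)*(q^3 - 5*q^2 - 16*q + 80) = q*(q - 5)*(q^2 - 16) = q*(q - 5)*(q - 4)*(q + 4)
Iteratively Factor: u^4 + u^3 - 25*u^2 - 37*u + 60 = (u - 5)*(u^3 + 6*u^2 + 5*u - 12) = (u - 5)*(u - 1)*(u^2 + 7*u + 12) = (u - 5)*(u - 1)*(u + 3)*(u + 4)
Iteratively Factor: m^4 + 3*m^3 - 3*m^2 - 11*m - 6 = (m + 3)*(m^3 - 3*m - 2) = (m - 2)*(m + 3)*(m^2 + 2*m + 1) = (m - 2)*(m + 1)*(m + 3)*(m + 1)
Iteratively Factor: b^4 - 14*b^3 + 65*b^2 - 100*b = (b - 5)*(b^3 - 9*b^2 + 20*b) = (b - 5)*(b - 4)*(b^2 - 5*b) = (b - 5)^2*(b - 4)*(b)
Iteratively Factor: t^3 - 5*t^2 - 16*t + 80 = (t - 4)*(t^2 - t - 20) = (t - 4)*(t + 4)*(t - 5)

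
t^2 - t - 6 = (t - 3)*(t + 2)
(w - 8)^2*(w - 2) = w^3 - 18*w^2 + 96*w - 128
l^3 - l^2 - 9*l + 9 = (l - 3)*(l - 1)*(l + 3)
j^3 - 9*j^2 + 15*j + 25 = (j - 5)^2*(j + 1)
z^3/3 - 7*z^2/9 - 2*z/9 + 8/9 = (z/3 + 1/3)*(z - 2)*(z - 4/3)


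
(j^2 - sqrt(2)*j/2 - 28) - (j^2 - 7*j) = -sqrt(2)*j/2 + 7*j - 28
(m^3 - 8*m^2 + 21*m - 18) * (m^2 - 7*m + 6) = m^5 - 15*m^4 + 83*m^3 - 213*m^2 + 252*m - 108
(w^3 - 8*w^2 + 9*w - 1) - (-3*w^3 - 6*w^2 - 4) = 4*w^3 - 2*w^2 + 9*w + 3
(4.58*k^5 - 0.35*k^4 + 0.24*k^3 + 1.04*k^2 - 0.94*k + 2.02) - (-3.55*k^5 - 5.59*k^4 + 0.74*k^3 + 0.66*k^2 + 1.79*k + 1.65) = 8.13*k^5 + 5.24*k^4 - 0.5*k^3 + 0.38*k^2 - 2.73*k + 0.37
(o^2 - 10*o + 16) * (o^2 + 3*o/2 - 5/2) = o^4 - 17*o^3/2 - 3*o^2/2 + 49*o - 40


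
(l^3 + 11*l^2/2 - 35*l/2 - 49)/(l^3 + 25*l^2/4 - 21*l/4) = 2*(2*l^2 - 3*l - 14)/(l*(4*l - 3))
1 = 1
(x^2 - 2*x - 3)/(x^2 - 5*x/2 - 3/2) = 2*(x + 1)/(2*x + 1)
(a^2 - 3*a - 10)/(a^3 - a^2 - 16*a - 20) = 1/(a + 2)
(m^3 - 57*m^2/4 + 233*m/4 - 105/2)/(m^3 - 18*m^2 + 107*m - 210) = (m - 5/4)/(m - 5)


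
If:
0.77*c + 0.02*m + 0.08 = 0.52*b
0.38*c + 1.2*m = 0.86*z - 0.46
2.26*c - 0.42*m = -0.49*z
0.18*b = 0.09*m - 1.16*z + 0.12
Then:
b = 0.03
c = -0.07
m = -0.31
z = 0.07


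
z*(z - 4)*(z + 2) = z^3 - 2*z^2 - 8*z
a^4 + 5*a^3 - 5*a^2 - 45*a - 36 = (a - 3)*(a + 1)*(a + 3)*(a + 4)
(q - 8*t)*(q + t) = q^2 - 7*q*t - 8*t^2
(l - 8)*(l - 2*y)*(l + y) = l^3 - l^2*y - 8*l^2 - 2*l*y^2 + 8*l*y + 16*y^2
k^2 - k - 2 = (k - 2)*(k + 1)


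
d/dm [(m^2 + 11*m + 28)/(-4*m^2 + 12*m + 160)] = (7*m^2 + 68*m + 178)/(2*(m^4 - 6*m^3 - 71*m^2 + 240*m + 1600))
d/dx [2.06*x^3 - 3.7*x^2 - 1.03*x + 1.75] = 6.18*x^2 - 7.4*x - 1.03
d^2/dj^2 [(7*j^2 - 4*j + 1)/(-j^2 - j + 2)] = 2*(11*j^3 - 45*j^2 + 21*j - 23)/(j^6 + 3*j^5 - 3*j^4 - 11*j^3 + 6*j^2 + 12*j - 8)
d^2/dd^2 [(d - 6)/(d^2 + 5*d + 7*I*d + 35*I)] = 2*((d - 6)*(2*d + 5 + 7*I)^2 + (-3*d + 1 - 7*I)*(d^2 + 5*d + 7*I*d + 35*I))/(d^2 + 5*d + 7*I*d + 35*I)^3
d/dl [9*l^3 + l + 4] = 27*l^2 + 1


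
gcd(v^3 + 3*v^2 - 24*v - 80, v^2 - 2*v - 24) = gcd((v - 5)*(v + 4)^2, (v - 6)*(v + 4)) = v + 4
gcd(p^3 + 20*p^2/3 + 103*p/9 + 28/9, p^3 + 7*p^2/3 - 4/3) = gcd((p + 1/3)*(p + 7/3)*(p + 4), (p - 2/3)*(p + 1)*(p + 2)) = 1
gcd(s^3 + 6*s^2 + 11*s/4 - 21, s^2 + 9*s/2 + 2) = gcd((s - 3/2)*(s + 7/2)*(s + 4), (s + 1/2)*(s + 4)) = s + 4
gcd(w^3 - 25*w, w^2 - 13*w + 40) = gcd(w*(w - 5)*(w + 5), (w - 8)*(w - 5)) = w - 5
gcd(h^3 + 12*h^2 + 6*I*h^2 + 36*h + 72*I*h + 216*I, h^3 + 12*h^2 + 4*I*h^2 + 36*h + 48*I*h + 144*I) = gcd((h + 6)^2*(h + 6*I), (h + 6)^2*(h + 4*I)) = h^2 + 12*h + 36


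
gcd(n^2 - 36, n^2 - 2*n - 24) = n - 6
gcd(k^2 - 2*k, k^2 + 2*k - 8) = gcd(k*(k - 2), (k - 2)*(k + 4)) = k - 2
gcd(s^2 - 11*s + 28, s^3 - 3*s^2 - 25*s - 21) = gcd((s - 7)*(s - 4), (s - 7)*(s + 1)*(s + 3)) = s - 7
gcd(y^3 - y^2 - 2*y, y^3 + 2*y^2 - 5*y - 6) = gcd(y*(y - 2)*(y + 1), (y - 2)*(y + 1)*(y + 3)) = y^2 - y - 2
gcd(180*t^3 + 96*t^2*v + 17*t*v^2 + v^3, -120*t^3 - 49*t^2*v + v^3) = 5*t + v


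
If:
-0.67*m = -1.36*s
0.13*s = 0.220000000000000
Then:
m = 3.44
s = 1.69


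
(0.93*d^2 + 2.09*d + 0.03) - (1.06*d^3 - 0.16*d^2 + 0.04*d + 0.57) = -1.06*d^3 + 1.09*d^2 + 2.05*d - 0.54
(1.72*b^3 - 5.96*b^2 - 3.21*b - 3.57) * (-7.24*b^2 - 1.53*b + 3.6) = -12.4528*b^5 + 40.5188*b^4 + 38.5512*b^3 + 9.3021*b^2 - 6.0939*b - 12.852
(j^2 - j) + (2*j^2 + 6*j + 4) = 3*j^2 + 5*j + 4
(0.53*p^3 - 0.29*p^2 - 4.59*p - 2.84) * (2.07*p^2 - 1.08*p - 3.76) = 1.0971*p^5 - 1.1727*p^4 - 11.1809*p^3 + 0.168800000000001*p^2 + 20.3256*p + 10.6784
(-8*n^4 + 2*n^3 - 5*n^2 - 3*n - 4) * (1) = -8*n^4 + 2*n^3 - 5*n^2 - 3*n - 4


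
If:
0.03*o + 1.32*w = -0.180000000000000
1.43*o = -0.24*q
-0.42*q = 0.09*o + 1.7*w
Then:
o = -0.09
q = 0.56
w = -0.13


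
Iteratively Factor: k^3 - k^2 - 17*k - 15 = (k + 3)*(k^2 - 4*k - 5) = (k - 5)*(k + 3)*(k + 1)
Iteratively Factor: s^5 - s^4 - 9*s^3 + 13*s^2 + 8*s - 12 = (s - 1)*(s^4 - 9*s^2 + 4*s + 12) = (s - 2)*(s - 1)*(s^3 + 2*s^2 - 5*s - 6) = (s - 2)*(s - 1)*(s + 3)*(s^2 - s - 2) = (s - 2)^2*(s - 1)*(s + 3)*(s + 1)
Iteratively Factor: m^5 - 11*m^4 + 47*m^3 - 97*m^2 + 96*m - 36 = (m - 3)*(m^4 - 8*m^3 + 23*m^2 - 28*m + 12) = (m - 3)*(m - 2)*(m^3 - 6*m^2 + 11*m - 6) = (m - 3)*(m - 2)*(m - 1)*(m^2 - 5*m + 6) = (m - 3)^2*(m - 2)*(m - 1)*(m - 2)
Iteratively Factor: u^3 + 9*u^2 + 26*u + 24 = (u + 3)*(u^2 + 6*u + 8) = (u + 2)*(u + 3)*(u + 4)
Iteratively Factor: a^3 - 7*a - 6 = (a + 1)*(a^2 - a - 6) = (a - 3)*(a + 1)*(a + 2)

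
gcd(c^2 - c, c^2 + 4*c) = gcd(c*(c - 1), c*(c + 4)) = c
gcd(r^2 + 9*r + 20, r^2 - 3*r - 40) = r + 5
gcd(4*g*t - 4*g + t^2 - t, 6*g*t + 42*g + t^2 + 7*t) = 1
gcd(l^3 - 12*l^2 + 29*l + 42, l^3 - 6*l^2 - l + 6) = l^2 - 5*l - 6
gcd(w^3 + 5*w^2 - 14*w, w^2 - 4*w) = w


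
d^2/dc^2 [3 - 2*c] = 0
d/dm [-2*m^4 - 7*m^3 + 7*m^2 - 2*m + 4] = -8*m^3 - 21*m^2 + 14*m - 2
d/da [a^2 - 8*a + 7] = 2*a - 8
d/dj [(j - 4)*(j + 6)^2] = (j + 6)*(3*j - 2)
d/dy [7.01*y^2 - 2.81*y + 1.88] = 14.02*y - 2.81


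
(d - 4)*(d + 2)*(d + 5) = d^3 + 3*d^2 - 18*d - 40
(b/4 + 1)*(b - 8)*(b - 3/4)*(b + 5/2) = b^4/4 - 9*b^3/16 - 327*b^2/32 - 97*b/8 + 15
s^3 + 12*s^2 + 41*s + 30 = (s + 1)*(s + 5)*(s + 6)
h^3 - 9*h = h*(h - 3)*(h + 3)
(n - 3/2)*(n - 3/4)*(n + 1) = n^3 - 5*n^2/4 - 9*n/8 + 9/8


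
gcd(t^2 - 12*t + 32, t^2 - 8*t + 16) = t - 4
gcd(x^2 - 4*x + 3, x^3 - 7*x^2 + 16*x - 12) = x - 3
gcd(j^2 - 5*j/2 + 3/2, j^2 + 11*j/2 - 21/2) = j - 3/2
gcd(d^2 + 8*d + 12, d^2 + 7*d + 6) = d + 6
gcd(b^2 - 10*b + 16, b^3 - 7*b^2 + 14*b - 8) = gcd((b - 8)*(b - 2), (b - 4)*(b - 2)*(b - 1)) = b - 2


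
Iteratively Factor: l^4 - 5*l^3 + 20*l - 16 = (l + 2)*(l^3 - 7*l^2 + 14*l - 8) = (l - 1)*(l + 2)*(l^2 - 6*l + 8) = (l - 2)*(l - 1)*(l + 2)*(l - 4)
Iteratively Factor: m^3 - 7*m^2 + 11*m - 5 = (m - 1)*(m^2 - 6*m + 5) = (m - 5)*(m - 1)*(m - 1)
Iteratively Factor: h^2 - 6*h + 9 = (h - 3)*(h - 3)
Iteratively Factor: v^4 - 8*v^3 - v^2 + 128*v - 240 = (v + 4)*(v^3 - 12*v^2 + 47*v - 60) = (v - 4)*(v + 4)*(v^2 - 8*v + 15) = (v - 4)*(v - 3)*(v + 4)*(v - 5)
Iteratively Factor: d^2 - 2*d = (d - 2)*(d)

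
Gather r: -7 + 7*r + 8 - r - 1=6*r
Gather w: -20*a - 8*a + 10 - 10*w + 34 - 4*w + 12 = -28*a - 14*w + 56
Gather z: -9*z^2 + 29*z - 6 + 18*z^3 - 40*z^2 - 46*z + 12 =18*z^3 - 49*z^2 - 17*z + 6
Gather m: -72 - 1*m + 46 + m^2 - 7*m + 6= m^2 - 8*m - 20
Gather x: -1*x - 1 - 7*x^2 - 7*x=-7*x^2 - 8*x - 1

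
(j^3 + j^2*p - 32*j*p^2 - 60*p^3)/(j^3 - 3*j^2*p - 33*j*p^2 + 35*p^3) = (j^2 - 4*j*p - 12*p^2)/(j^2 - 8*j*p + 7*p^2)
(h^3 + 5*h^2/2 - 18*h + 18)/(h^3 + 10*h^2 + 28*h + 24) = (h^2 - 7*h/2 + 3)/(h^2 + 4*h + 4)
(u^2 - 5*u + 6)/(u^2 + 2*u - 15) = (u - 2)/(u + 5)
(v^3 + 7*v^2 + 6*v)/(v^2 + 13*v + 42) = v*(v + 1)/(v + 7)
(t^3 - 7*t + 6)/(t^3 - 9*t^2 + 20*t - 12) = (t + 3)/(t - 6)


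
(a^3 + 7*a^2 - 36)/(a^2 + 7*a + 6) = (a^2 + a - 6)/(a + 1)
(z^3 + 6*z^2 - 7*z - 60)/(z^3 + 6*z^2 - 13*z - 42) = (z^2 + 9*z + 20)/(z^2 + 9*z + 14)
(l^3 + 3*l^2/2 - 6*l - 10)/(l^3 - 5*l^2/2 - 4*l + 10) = (l + 2)/(l - 2)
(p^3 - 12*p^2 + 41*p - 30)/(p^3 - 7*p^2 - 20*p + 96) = (p^3 - 12*p^2 + 41*p - 30)/(p^3 - 7*p^2 - 20*p + 96)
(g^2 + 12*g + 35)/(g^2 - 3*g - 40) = (g + 7)/(g - 8)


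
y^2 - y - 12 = (y - 4)*(y + 3)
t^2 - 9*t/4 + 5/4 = (t - 5/4)*(t - 1)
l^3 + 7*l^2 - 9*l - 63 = (l - 3)*(l + 3)*(l + 7)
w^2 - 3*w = w*(w - 3)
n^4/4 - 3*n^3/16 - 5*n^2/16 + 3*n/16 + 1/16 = (n/4 + 1/4)*(n - 1)^2*(n + 1/4)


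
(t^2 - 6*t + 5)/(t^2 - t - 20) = (t - 1)/(t + 4)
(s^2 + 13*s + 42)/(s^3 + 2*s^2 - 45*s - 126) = (s + 7)/(s^2 - 4*s - 21)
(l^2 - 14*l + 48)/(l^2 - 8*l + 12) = (l - 8)/(l - 2)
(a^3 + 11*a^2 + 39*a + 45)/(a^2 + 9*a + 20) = (a^2 + 6*a + 9)/(a + 4)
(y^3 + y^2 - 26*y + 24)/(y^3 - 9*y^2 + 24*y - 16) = (y + 6)/(y - 4)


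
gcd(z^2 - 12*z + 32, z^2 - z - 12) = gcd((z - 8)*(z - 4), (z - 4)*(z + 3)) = z - 4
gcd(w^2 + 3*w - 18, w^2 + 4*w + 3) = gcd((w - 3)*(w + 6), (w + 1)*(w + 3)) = 1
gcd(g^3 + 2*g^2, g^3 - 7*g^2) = g^2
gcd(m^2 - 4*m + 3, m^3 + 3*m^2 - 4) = m - 1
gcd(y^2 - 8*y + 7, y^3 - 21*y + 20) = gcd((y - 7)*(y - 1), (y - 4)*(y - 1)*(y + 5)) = y - 1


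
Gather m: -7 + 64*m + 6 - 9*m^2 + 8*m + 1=-9*m^2 + 72*m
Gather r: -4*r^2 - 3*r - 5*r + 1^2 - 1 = -4*r^2 - 8*r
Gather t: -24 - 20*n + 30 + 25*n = 5*n + 6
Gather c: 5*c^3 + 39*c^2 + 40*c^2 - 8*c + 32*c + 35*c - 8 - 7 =5*c^3 + 79*c^2 + 59*c - 15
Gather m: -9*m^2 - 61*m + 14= -9*m^2 - 61*m + 14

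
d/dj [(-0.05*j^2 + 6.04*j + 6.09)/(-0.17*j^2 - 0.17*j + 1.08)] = (1.0353*j^2 + 1.9626*j + 7.5585)/(0.0289*j^4 + 0.0578*j^3 - 0.3383*j^2 - 0.3672*j + 1.1664)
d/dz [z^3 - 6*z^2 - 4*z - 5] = 3*z^2 - 12*z - 4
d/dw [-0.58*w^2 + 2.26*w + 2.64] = 2.26 - 1.16*w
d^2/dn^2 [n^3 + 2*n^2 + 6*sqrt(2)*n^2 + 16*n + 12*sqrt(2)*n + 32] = 6*n + 4 + 12*sqrt(2)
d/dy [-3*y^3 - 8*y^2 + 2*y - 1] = -9*y^2 - 16*y + 2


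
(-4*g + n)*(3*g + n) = -12*g^2 - g*n + n^2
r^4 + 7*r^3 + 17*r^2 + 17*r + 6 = (r + 1)^2*(r + 2)*(r + 3)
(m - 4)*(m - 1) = m^2 - 5*m + 4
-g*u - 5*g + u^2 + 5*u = (-g + u)*(u + 5)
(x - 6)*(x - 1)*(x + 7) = x^3 - 43*x + 42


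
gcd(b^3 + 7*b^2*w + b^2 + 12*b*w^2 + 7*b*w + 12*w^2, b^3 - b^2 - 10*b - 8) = b + 1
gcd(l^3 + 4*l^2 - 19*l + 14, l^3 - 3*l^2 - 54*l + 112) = l^2 + 5*l - 14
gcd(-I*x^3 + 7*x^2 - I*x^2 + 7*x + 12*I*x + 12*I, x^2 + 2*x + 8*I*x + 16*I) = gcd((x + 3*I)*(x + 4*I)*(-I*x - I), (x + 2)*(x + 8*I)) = 1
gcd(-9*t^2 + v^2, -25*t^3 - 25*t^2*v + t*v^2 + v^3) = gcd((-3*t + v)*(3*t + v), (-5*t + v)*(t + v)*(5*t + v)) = 1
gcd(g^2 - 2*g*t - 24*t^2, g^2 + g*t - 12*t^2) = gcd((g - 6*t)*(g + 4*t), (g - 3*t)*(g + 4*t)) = g + 4*t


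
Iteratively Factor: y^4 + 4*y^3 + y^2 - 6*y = (y)*(y^3 + 4*y^2 + y - 6) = y*(y - 1)*(y^2 + 5*y + 6) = y*(y - 1)*(y + 3)*(y + 2)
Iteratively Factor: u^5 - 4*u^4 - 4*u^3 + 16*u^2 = (u - 4)*(u^4 - 4*u^2) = (u - 4)*(u + 2)*(u^3 - 2*u^2) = (u - 4)*(u - 2)*(u + 2)*(u^2) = u*(u - 4)*(u - 2)*(u + 2)*(u)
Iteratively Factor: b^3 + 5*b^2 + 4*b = (b + 4)*(b^2 + b) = b*(b + 4)*(b + 1)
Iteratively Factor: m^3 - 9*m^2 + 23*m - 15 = (m - 5)*(m^2 - 4*m + 3) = (m - 5)*(m - 3)*(m - 1)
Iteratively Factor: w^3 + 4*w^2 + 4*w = (w + 2)*(w^2 + 2*w) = (w + 2)^2*(w)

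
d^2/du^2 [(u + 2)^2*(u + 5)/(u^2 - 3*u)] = 120*(u^3 + u^2 - 3*u + 3)/(u^3*(u^3 - 9*u^2 + 27*u - 27))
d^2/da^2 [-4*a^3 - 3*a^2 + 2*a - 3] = -24*a - 6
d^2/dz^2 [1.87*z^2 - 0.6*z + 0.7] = 3.74000000000000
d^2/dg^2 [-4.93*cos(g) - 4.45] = 4.93*cos(g)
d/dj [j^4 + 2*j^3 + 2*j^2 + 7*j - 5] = 4*j^3 + 6*j^2 + 4*j + 7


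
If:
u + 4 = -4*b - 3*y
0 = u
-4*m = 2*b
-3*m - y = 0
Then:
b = -8/17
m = 4/17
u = 0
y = -12/17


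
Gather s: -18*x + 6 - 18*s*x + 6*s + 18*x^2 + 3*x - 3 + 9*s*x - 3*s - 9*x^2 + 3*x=s*(3 - 9*x) + 9*x^2 - 12*x + 3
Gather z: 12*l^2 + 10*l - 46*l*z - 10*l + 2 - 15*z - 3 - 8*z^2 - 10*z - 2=12*l^2 - 8*z^2 + z*(-46*l - 25) - 3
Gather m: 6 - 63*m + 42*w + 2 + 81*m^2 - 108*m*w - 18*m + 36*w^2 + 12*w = 81*m^2 + m*(-108*w - 81) + 36*w^2 + 54*w + 8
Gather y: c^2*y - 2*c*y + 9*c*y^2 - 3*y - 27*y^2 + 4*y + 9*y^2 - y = y^2*(9*c - 18) + y*(c^2 - 2*c)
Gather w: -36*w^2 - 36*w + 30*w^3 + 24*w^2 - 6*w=30*w^3 - 12*w^2 - 42*w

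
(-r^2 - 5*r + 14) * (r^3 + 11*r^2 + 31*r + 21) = -r^5 - 16*r^4 - 72*r^3 - 22*r^2 + 329*r + 294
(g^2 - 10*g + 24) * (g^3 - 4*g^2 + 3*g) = g^5 - 14*g^4 + 67*g^3 - 126*g^2 + 72*g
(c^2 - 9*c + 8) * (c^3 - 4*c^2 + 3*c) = c^5 - 13*c^4 + 47*c^3 - 59*c^2 + 24*c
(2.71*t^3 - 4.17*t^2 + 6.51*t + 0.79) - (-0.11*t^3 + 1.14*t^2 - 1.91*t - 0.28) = 2.82*t^3 - 5.31*t^2 + 8.42*t + 1.07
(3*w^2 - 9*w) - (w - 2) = 3*w^2 - 10*w + 2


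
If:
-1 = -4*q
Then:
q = 1/4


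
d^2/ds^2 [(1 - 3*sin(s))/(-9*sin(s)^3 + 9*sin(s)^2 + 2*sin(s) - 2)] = 2*(-486*sin(s)^6 + 243*sin(s)^5 + 297*sin(s)^4 - 396*sin(s)^3 + 333*sin(s)^2 - 148*sin(s) + 10)/((sin(s) - 1)^2*(9*sin(s)^2 - 2)^3)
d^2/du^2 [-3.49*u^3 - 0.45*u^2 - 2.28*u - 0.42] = -20.94*u - 0.9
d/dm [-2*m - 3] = -2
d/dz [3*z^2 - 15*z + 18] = 6*z - 15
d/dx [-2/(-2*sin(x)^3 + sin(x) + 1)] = 2*(1 - 6*sin(x)^2)*cos(x)/(-2*sin(x)^3 + sin(x) + 1)^2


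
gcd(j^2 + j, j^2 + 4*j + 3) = j + 1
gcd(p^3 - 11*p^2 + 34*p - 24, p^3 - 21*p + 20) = p^2 - 5*p + 4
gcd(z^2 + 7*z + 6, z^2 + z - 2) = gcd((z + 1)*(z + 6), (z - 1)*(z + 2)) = 1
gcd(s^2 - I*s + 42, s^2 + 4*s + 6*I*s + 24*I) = s + 6*I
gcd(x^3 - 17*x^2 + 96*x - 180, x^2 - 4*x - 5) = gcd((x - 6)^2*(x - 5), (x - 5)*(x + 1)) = x - 5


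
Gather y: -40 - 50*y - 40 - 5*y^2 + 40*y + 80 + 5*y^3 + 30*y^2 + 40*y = 5*y^3 + 25*y^2 + 30*y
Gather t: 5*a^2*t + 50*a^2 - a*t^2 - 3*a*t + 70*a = 50*a^2 - a*t^2 + 70*a + t*(5*a^2 - 3*a)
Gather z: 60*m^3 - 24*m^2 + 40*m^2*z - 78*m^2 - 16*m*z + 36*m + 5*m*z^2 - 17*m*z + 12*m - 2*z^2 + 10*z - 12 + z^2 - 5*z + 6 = 60*m^3 - 102*m^2 + 48*m + z^2*(5*m - 1) + z*(40*m^2 - 33*m + 5) - 6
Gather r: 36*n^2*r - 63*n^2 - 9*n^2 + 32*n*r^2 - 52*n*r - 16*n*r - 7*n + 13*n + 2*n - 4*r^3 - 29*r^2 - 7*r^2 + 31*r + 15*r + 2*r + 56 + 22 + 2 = -72*n^2 + 8*n - 4*r^3 + r^2*(32*n - 36) + r*(36*n^2 - 68*n + 48) + 80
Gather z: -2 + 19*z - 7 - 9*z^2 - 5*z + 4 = -9*z^2 + 14*z - 5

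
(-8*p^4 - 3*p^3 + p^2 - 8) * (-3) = 24*p^4 + 9*p^3 - 3*p^2 + 24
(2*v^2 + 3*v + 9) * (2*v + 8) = 4*v^3 + 22*v^2 + 42*v + 72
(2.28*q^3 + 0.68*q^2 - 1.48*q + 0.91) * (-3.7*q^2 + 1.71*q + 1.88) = -8.436*q^5 + 1.3828*q^4 + 10.9252*q^3 - 4.6194*q^2 - 1.2263*q + 1.7108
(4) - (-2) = 6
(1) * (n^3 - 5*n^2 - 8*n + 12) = n^3 - 5*n^2 - 8*n + 12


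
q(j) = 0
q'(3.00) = 0.00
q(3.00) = 0.00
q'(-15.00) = 0.00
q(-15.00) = 0.00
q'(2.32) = 0.00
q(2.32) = 0.00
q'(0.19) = 0.00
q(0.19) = 0.00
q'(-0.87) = 0.00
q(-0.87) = 0.00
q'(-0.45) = 0.00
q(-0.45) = 0.00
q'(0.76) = 0.00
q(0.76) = 0.00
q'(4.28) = 0.00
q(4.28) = 0.00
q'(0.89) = 0.00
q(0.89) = 0.00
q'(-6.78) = 0.00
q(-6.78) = 0.00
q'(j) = 0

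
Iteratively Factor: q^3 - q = (q + 1)*(q^2 - q) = q*(q + 1)*(q - 1)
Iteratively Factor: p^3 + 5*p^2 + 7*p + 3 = (p + 3)*(p^2 + 2*p + 1) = (p + 1)*(p + 3)*(p + 1)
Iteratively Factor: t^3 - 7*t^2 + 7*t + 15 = (t + 1)*(t^2 - 8*t + 15) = (t - 5)*(t + 1)*(t - 3)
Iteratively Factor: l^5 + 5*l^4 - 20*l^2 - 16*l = (l + 1)*(l^4 + 4*l^3 - 4*l^2 - 16*l) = (l + 1)*(l + 4)*(l^3 - 4*l) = (l + 1)*(l + 2)*(l + 4)*(l^2 - 2*l) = (l - 2)*(l + 1)*(l + 2)*(l + 4)*(l)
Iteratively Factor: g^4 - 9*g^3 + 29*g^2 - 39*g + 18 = (g - 1)*(g^3 - 8*g^2 + 21*g - 18) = (g - 2)*(g - 1)*(g^2 - 6*g + 9) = (g - 3)*(g - 2)*(g - 1)*(g - 3)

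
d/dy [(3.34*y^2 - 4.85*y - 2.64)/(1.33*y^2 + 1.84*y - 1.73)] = (12.5961*y^2 - 4.534*y + 13.2481)/(1.7689*y^4 + 4.8944*y^3 - 1.2162*y^2 - 6.3664*y + 2.9929)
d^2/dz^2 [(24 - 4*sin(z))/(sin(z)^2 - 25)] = 4*(9*sin(z)^5 - 24*sin(z)^4 - 564*sin(z)^2 + 581*sin(z) - 69*sin(3*z)/2 - sin(5*z)/2 + 300)/((sin(z) - 5)^3*(sin(z) + 5)^3)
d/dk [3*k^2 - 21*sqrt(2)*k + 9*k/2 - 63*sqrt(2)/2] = 6*k - 21*sqrt(2) + 9/2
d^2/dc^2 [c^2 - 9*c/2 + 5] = 2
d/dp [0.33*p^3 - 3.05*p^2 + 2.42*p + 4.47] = 0.99*p^2 - 6.1*p + 2.42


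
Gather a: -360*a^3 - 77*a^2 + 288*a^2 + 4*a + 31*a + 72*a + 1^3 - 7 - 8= -360*a^3 + 211*a^2 + 107*a - 14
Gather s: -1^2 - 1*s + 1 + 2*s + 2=s + 2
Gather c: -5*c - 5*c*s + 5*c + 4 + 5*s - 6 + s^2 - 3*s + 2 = -5*c*s + s^2 + 2*s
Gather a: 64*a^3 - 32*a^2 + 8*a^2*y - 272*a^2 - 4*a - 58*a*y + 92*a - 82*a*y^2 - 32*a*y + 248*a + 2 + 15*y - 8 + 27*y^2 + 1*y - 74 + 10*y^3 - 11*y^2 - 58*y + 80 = 64*a^3 + a^2*(8*y - 304) + a*(-82*y^2 - 90*y + 336) + 10*y^3 + 16*y^2 - 42*y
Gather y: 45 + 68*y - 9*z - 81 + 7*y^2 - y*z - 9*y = 7*y^2 + y*(59 - z) - 9*z - 36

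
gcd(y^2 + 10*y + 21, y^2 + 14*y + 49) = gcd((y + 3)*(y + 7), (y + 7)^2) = y + 7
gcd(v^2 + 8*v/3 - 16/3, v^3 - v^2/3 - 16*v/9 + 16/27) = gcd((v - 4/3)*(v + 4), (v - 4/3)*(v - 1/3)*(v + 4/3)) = v - 4/3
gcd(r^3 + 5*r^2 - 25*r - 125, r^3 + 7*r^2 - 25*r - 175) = r^2 - 25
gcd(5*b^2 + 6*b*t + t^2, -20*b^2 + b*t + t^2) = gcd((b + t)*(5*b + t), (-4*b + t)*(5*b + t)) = 5*b + t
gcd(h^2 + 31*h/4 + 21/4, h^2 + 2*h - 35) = h + 7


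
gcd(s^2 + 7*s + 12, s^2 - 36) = 1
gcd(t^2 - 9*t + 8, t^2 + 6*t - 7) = t - 1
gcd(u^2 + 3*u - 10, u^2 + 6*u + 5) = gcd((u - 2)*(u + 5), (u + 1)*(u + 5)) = u + 5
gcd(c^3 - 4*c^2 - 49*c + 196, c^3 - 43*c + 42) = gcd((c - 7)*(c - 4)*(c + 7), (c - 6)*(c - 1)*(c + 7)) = c + 7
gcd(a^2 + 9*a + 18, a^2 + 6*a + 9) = a + 3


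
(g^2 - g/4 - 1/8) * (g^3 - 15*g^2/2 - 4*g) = g^5 - 31*g^4/4 - 9*g^3/4 + 31*g^2/16 + g/2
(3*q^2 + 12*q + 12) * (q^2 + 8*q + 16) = 3*q^4 + 36*q^3 + 156*q^2 + 288*q + 192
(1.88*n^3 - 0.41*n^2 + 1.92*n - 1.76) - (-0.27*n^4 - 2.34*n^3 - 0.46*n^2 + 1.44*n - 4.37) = 0.27*n^4 + 4.22*n^3 + 0.05*n^2 + 0.48*n + 2.61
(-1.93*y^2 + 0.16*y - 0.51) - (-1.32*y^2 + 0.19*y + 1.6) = -0.61*y^2 - 0.03*y - 2.11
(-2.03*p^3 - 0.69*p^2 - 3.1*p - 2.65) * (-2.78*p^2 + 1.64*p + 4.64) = 5.6434*p^5 - 1.411*p^4 - 1.9328*p^3 - 0.9186*p^2 - 18.73*p - 12.296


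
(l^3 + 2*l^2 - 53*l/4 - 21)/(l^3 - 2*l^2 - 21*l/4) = (l + 4)/l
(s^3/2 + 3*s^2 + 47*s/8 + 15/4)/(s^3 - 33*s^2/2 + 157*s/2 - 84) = (4*s^3 + 24*s^2 + 47*s + 30)/(4*(2*s^3 - 33*s^2 + 157*s - 168))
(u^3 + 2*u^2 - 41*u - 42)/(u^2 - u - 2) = (u^2 + u - 42)/(u - 2)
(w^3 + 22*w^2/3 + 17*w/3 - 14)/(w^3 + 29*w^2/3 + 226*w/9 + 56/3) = 3*(w - 1)/(3*w + 4)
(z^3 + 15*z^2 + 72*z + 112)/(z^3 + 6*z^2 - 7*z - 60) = (z^2 + 11*z + 28)/(z^2 + 2*z - 15)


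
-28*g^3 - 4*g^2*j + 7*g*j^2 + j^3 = (-2*g + j)*(2*g + j)*(7*g + j)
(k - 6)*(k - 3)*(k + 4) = k^3 - 5*k^2 - 18*k + 72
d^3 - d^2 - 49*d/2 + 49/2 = (d - 1)*(d - 7*sqrt(2)/2)*(d + 7*sqrt(2)/2)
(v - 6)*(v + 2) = v^2 - 4*v - 12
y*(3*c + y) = 3*c*y + y^2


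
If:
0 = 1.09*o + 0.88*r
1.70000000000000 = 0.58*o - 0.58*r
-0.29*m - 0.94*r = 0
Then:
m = 5.26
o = 1.31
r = -1.62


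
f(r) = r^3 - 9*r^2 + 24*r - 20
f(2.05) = -0.01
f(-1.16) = -61.51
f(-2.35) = -139.08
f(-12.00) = -3332.00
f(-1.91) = -105.64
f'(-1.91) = 69.32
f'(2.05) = -0.29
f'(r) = 3*r^2 - 18*r + 24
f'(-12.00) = 672.00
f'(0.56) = 14.86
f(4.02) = -4.00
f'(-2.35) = 82.87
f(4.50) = -3.12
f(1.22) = -2.30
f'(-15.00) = 969.00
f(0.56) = -9.21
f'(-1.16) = 48.92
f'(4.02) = 0.12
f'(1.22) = 6.51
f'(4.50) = 3.75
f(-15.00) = -5780.00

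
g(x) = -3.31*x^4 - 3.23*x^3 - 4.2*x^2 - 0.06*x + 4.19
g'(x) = -13.24*x^3 - 9.69*x^2 - 8.4*x - 0.06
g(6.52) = -7051.61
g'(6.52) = -4136.46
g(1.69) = -50.50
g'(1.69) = -105.84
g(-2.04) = -43.07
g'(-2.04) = 89.15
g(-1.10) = -1.37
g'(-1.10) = 15.08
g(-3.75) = -538.88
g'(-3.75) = 593.38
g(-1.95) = -35.57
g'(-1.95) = 77.65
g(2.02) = -94.80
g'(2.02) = -165.70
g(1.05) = -8.27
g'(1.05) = -34.89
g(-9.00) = -19697.71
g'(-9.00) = 8942.61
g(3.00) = -389.11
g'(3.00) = -469.95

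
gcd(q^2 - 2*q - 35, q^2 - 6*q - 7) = q - 7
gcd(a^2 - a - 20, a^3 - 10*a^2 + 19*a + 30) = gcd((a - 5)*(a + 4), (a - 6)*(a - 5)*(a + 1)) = a - 5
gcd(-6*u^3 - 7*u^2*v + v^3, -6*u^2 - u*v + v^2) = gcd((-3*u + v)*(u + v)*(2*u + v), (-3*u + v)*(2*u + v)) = 6*u^2 + u*v - v^2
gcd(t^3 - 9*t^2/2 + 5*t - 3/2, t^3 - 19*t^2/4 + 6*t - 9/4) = t^2 - 4*t + 3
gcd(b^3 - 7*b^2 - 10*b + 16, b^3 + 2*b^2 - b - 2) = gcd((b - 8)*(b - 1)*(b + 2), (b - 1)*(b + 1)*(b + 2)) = b^2 + b - 2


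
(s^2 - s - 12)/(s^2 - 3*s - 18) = (s - 4)/(s - 6)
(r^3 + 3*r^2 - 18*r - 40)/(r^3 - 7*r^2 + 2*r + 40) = (r + 5)/(r - 5)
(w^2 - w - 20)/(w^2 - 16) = (w - 5)/(w - 4)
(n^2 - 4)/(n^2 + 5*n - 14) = (n + 2)/(n + 7)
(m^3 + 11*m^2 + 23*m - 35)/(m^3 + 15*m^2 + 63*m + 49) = (m^2 + 4*m - 5)/(m^2 + 8*m + 7)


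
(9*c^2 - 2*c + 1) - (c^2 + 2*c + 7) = 8*c^2 - 4*c - 6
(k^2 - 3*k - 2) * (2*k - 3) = 2*k^3 - 9*k^2 + 5*k + 6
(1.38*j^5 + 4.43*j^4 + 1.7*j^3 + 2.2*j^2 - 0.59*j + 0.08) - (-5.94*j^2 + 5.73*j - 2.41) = 1.38*j^5 + 4.43*j^4 + 1.7*j^3 + 8.14*j^2 - 6.32*j + 2.49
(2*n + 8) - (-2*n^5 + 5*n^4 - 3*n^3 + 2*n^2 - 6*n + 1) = 2*n^5 - 5*n^4 + 3*n^3 - 2*n^2 + 8*n + 7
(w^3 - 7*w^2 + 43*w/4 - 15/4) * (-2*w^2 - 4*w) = -2*w^5 + 10*w^4 + 13*w^3/2 - 71*w^2/2 + 15*w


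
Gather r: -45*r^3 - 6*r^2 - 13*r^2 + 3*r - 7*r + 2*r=-45*r^3 - 19*r^2 - 2*r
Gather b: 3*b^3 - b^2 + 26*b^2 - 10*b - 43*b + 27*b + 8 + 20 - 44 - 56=3*b^3 + 25*b^2 - 26*b - 72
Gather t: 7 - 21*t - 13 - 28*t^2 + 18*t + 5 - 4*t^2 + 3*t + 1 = -32*t^2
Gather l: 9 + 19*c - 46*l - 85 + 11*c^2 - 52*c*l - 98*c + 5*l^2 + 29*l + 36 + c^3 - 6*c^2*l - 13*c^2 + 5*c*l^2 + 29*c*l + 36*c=c^3 - 2*c^2 - 43*c + l^2*(5*c + 5) + l*(-6*c^2 - 23*c - 17) - 40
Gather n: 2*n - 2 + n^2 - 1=n^2 + 2*n - 3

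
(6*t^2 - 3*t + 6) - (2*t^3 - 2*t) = -2*t^3 + 6*t^2 - t + 6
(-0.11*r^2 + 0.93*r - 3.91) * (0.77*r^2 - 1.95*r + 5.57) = -0.0847*r^4 + 0.9306*r^3 - 5.4369*r^2 + 12.8046*r - 21.7787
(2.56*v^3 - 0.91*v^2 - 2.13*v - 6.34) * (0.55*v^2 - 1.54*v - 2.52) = 1.408*v^5 - 4.4429*v^4 - 6.2213*v^3 + 2.0864*v^2 + 15.1312*v + 15.9768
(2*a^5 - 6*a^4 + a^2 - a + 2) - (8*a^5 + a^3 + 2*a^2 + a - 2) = -6*a^5 - 6*a^4 - a^3 - a^2 - 2*a + 4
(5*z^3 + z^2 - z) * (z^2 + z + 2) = 5*z^5 + 6*z^4 + 10*z^3 + z^2 - 2*z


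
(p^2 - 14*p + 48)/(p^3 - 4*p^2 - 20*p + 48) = (p - 8)/(p^2 + 2*p - 8)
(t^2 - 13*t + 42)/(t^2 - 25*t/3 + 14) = 3*(t - 7)/(3*t - 7)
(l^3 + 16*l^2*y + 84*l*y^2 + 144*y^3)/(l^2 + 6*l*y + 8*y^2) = (l^2 + 12*l*y + 36*y^2)/(l + 2*y)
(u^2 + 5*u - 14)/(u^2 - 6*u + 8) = (u + 7)/(u - 4)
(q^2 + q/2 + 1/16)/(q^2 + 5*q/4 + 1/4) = (q + 1/4)/(q + 1)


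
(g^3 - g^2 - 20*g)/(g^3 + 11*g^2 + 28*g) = (g - 5)/(g + 7)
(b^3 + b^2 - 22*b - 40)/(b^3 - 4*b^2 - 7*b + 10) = (b + 4)/(b - 1)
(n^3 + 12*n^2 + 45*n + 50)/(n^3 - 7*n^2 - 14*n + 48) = (n^3 + 12*n^2 + 45*n + 50)/(n^3 - 7*n^2 - 14*n + 48)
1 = 1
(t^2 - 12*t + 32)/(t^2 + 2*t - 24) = (t - 8)/(t + 6)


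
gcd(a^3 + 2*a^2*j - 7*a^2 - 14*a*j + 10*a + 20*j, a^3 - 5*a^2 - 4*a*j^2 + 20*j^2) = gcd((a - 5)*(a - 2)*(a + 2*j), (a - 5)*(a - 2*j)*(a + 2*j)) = a^2 + 2*a*j - 5*a - 10*j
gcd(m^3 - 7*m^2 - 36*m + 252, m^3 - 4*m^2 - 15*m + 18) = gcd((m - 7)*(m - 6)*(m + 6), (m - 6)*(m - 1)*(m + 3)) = m - 6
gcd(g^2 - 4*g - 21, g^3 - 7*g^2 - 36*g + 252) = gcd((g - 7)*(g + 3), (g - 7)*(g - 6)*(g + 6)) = g - 7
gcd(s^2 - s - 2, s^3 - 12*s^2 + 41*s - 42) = s - 2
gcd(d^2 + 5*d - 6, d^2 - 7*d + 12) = 1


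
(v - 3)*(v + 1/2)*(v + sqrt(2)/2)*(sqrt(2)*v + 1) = sqrt(2)*v^4 - 5*sqrt(2)*v^3/2 + 2*v^3 - 5*v^2 - sqrt(2)*v^2 - 3*v - 5*sqrt(2)*v/4 - 3*sqrt(2)/4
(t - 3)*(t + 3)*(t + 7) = t^3 + 7*t^2 - 9*t - 63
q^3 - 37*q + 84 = (q - 4)*(q - 3)*(q + 7)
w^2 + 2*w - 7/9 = (w - 1/3)*(w + 7/3)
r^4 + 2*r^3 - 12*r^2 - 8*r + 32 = (r - 2)^2*(r + 2)*(r + 4)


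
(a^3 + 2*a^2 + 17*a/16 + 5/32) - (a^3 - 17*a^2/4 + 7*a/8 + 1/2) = 25*a^2/4 + 3*a/16 - 11/32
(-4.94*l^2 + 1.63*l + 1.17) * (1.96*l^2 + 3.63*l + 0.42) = -9.6824*l^4 - 14.7374*l^3 + 6.1353*l^2 + 4.9317*l + 0.4914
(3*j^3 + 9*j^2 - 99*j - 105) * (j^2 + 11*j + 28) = 3*j^5 + 42*j^4 + 84*j^3 - 942*j^2 - 3927*j - 2940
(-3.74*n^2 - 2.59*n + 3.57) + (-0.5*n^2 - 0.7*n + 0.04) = -4.24*n^2 - 3.29*n + 3.61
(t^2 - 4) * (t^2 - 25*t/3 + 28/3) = t^4 - 25*t^3/3 + 16*t^2/3 + 100*t/3 - 112/3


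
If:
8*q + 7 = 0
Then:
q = -7/8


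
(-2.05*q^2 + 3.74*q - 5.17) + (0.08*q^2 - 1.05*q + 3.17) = -1.97*q^2 + 2.69*q - 2.0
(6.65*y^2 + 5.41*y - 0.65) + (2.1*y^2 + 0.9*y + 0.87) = 8.75*y^2 + 6.31*y + 0.22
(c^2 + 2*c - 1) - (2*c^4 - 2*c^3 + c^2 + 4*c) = -2*c^4 + 2*c^3 - 2*c - 1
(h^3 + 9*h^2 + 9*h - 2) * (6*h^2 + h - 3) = 6*h^5 + 55*h^4 + 60*h^3 - 30*h^2 - 29*h + 6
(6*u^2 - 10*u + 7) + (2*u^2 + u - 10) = 8*u^2 - 9*u - 3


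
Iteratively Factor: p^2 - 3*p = (p)*(p - 3)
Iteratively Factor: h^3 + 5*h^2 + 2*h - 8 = (h + 2)*(h^2 + 3*h - 4) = (h + 2)*(h + 4)*(h - 1)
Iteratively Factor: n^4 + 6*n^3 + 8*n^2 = (n + 2)*(n^3 + 4*n^2) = n*(n + 2)*(n^2 + 4*n) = n*(n + 2)*(n + 4)*(n)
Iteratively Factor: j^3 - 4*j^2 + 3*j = (j - 3)*(j^2 - j) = j*(j - 3)*(j - 1)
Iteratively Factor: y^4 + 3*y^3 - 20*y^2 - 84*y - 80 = (y + 2)*(y^3 + y^2 - 22*y - 40) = (y + 2)^2*(y^2 - y - 20) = (y - 5)*(y + 2)^2*(y + 4)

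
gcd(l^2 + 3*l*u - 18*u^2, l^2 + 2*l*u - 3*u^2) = 1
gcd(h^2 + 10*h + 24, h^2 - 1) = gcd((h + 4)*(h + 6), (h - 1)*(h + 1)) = 1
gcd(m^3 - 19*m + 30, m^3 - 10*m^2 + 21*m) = m - 3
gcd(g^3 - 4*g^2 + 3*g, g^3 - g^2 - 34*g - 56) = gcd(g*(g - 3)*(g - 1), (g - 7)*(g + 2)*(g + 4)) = 1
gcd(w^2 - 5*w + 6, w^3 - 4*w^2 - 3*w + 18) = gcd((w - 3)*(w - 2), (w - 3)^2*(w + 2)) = w - 3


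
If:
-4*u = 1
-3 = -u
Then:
No Solution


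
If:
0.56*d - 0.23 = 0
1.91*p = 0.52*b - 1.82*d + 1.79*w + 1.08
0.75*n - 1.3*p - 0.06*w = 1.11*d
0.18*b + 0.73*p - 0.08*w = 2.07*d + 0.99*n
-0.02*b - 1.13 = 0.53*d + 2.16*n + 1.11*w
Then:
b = 5.97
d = 0.41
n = 0.34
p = -0.06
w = -1.99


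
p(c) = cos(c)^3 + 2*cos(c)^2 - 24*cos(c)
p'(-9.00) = -10.37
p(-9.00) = 22.77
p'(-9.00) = -10.37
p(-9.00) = 22.77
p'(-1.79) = -24.14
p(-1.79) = 5.30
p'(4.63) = -24.23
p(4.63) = 1.99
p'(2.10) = 21.80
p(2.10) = 12.50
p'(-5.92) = 6.27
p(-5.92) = -19.87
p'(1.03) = 18.13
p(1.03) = -11.69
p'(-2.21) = -20.32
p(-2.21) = 14.82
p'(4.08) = -20.42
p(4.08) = 14.68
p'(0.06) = 1.02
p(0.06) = -20.97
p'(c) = -3*sin(c)*cos(c)^2 - 4*sin(c)*cos(c) + 24*sin(c)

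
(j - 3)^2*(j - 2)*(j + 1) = j^4 - 7*j^3 + 13*j^2 + 3*j - 18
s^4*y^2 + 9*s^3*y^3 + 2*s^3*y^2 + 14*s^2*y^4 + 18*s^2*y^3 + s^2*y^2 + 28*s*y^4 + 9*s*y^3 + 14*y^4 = (s + 2*y)*(s + 7*y)*(s*y + y)^2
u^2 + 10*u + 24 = (u + 4)*(u + 6)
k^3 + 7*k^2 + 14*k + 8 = (k + 1)*(k + 2)*(k + 4)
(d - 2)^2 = d^2 - 4*d + 4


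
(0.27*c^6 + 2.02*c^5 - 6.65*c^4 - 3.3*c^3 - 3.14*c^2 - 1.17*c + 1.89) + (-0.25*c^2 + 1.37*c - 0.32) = 0.27*c^6 + 2.02*c^5 - 6.65*c^4 - 3.3*c^3 - 3.39*c^2 + 0.2*c + 1.57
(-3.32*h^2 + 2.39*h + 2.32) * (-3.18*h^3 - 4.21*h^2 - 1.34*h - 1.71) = 10.5576*h^5 + 6.377*h^4 - 12.9907*h^3 - 7.2926*h^2 - 7.1957*h - 3.9672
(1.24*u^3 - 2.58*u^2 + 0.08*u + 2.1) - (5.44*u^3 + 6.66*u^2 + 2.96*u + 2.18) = -4.2*u^3 - 9.24*u^2 - 2.88*u - 0.0800000000000001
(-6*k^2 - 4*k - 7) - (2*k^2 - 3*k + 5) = -8*k^2 - k - 12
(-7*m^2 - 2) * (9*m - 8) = -63*m^3 + 56*m^2 - 18*m + 16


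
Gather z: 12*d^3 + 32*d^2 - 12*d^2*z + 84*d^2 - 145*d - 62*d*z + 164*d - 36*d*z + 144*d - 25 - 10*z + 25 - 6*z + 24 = 12*d^3 + 116*d^2 + 163*d + z*(-12*d^2 - 98*d - 16) + 24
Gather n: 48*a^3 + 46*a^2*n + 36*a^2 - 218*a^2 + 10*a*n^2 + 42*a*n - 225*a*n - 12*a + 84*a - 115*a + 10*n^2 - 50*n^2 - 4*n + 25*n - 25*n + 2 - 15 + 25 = 48*a^3 - 182*a^2 - 43*a + n^2*(10*a - 40) + n*(46*a^2 - 183*a - 4) + 12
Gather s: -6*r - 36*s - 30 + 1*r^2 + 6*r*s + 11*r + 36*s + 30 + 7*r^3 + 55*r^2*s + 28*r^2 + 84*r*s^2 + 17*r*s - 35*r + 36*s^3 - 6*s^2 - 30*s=7*r^3 + 29*r^2 - 30*r + 36*s^3 + s^2*(84*r - 6) + s*(55*r^2 + 23*r - 30)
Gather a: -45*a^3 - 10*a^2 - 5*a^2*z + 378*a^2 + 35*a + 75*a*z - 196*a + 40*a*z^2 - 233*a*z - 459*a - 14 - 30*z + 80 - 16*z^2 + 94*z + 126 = -45*a^3 + a^2*(368 - 5*z) + a*(40*z^2 - 158*z - 620) - 16*z^2 + 64*z + 192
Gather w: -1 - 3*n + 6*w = -3*n + 6*w - 1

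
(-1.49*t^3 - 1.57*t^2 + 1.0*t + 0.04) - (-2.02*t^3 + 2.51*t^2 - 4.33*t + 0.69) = 0.53*t^3 - 4.08*t^2 + 5.33*t - 0.65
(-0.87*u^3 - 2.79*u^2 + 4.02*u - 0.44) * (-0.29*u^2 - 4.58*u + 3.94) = 0.2523*u^5 + 4.7937*u^4 + 8.1846*u^3 - 29.2766*u^2 + 17.854*u - 1.7336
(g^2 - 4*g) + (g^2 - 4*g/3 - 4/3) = 2*g^2 - 16*g/3 - 4/3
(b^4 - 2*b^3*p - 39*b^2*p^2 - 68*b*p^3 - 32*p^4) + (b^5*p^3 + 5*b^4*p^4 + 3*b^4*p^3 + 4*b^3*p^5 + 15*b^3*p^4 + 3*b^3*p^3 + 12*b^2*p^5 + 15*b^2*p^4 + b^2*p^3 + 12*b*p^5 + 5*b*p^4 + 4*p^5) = b^5*p^3 + 5*b^4*p^4 + 3*b^4*p^3 + b^4 + 4*b^3*p^5 + 15*b^3*p^4 + 3*b^3*p^3 - 2*b^3*p + 12*b^2*p^5 + 15*b^2*p^4 + b^2*p^3 - 39*b^2*p^2 + 12*b*p^5 + 5*b*p^4 - 68*b*p^3 + 4*p^5 - 32*p^4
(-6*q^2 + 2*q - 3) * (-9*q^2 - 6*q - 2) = 54*q^4 + 18*q^3 + 27*q^2 + 14*q + 6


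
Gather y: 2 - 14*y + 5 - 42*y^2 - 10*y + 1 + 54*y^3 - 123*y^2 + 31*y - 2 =54*y^3 - 165*y^2 + 7*y + 6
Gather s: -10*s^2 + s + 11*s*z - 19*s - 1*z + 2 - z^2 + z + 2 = -10*s^2 + s*(11*z - 18) - z^2 + 4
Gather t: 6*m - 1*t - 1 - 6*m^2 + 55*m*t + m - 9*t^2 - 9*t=-6*m^2 + 7*m - 9*t^2 + t*(55*m - 10) - 1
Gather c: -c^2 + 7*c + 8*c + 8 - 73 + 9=-c^2 + 15*c - 56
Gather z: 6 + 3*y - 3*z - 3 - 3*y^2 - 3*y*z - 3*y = -3*y^2 + z*(-3*y - 3) + 3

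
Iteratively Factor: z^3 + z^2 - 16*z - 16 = (z - 4)*(z^2 + 5*z + 4) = (z - 4)*(z + 1)*(z + 4)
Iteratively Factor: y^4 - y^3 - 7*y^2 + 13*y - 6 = (y + 3)*(y^3 - 4*y^2 + 5*y - 2) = (y - 1)*(y + 3)*(y^2 - 3*y + 2) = (y - 2)*(y - 1)*(y + 3)*(y - 1)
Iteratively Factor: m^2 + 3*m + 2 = (m + 1)*(m + 2)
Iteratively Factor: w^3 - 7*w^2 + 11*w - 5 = (w - 5)*(w^2 - 2*w + 1) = (w - 5)*(w - 1)*(w - 1)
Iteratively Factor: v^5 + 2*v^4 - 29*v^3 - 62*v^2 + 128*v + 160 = (v - 5)*(v^4 + 7*v^3 + 6*v^2 - 32*v - 32) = (v - 5)*(v + 4)*(v^3 + 3*v^2 - 6*v - 8) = (v - 5)*(v + 4)^2*(v^2 - v - 2) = (v - 5)*(v - 2)*(v + 4)^2*(v + 1)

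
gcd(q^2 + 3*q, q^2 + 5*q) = q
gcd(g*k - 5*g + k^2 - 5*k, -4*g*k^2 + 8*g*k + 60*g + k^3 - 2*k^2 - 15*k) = k - 5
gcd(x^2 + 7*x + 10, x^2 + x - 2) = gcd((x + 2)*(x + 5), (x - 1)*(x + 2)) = x + 2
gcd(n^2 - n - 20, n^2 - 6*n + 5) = n - 5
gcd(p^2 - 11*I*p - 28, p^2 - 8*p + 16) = 1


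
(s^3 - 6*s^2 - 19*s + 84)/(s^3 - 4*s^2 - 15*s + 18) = (s^3 - 6*s^2 - 19*s + 84)/(s^3 - 4*s^2 - 15*s + 18)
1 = 1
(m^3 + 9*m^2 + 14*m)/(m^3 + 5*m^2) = (m^2 + 9*m + 14)/(m*(m + 5))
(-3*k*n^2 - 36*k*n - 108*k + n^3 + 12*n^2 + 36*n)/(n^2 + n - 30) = (-3*k*n - 18*k + n^2 + 6*n)/(n - 5)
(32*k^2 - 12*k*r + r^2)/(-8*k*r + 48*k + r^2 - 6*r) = (-4*k + r)/(r - 6)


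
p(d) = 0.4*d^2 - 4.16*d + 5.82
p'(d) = 0.8*d - 4.16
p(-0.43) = 7.68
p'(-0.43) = -4.50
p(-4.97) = 36.38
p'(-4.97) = -8.14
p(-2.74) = 20.22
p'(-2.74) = -6.35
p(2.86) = -2.81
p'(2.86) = -1.87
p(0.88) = 2.47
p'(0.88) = -3.46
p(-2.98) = 21.77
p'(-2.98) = -6.54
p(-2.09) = 16.26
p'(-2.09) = -5.83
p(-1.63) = 13.66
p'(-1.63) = -5.46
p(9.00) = 0.78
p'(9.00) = 3.04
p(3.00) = -3.06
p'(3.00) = -1.76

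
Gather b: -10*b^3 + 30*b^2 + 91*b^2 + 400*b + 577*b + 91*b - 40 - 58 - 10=-10*b^3 + 121*b^2 + 1068*b - 108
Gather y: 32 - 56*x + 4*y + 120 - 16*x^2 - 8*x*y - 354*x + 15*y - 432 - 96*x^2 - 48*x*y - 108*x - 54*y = -112*x^2 - 518*x + y*(-56*x - 35) - 280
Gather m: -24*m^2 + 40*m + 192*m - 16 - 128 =-24*m^2 + 232*m - 144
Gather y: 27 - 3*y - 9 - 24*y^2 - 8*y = -24*y^2 - 11*y + 18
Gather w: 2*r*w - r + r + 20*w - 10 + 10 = w*(2*r + 20)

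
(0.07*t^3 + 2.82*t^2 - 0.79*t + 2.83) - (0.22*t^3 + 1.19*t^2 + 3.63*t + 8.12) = -0.15*t^3 + 1.63*t^2 - 4.42*t - 5.29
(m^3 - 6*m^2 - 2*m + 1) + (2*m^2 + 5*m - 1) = m^3 - 4*m^2 + 3*m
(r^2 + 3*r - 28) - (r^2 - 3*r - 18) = 6*r - 10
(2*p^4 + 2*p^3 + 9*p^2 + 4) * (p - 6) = 2*p^5 - 10*p^4 - 3*p^3 - 54*p^2 + 4*p - 24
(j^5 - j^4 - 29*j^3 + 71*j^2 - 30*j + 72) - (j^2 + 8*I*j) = j^5 - j^4 - 29*j^3 + 70*j^2 - 30*j - 8*I*j + 72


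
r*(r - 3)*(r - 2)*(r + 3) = r^4 - 2*r^3 - 9*r^2 + 18*r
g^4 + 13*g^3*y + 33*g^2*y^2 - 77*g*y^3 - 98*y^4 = (g - 2*y)*(g + y)*(g + 7*y)^2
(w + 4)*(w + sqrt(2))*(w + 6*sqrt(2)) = w^3 + 4*w^2 + 7*sqrt(2)*w^2 + 12*w + 28*sqrt(2)*w + 48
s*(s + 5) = s^2 + 5*s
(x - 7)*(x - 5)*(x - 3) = x^3 - 15*x^2 + 71*x - 105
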